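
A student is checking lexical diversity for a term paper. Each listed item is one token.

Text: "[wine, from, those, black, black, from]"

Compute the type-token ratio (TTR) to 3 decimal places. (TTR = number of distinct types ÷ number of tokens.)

N = 6 tokens, V = 4 types.
TTR = V / N = 4 / 6 = 0.667

0.667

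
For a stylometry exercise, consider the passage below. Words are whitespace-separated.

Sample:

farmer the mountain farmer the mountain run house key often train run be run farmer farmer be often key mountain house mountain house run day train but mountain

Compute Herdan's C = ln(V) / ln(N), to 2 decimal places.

0.72

N = 28, V = 11.
ln(V) = 2.397895, ln(N) = 3.332205
C = 2.397895 / 3.332205 = 0.72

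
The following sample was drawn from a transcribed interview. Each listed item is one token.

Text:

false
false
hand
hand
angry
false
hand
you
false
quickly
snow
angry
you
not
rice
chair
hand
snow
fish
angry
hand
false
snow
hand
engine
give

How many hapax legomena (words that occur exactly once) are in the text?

7

Frequencies: hand:6, false:5, angry:3, snow:3, you:2, quickly:1, not:1, rice:1, chair:1, fish:1, engine:1, give:1
Hapax (freq=1): chair, engine, fish, give, not, quickly, rice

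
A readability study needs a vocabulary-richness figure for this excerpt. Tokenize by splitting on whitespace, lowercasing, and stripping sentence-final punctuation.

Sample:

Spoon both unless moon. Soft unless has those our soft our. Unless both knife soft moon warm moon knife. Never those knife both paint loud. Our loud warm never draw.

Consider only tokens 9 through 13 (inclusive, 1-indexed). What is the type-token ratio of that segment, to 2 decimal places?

0.80

Segment tokens 9–13: our, soft, our, unless, both
Segment N = 5, segment V = 4.
TTR = 4 / 5 = 0.80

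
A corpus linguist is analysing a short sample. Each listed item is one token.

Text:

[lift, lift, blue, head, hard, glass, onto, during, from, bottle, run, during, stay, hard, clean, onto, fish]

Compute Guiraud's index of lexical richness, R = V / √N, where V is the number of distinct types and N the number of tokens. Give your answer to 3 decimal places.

3.153

N = 17, V = 13.
√N = 4.123106
R = 13 / 4.123106 = 3.153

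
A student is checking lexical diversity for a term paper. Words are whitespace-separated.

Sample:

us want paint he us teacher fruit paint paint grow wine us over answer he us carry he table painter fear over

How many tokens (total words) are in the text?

22

Tokens: us, want, paint, he, us, teacher, fruit, paint, paint, grow, wine, us, over, answer, he, us, carry, he, table, painter, fear, over
N = 22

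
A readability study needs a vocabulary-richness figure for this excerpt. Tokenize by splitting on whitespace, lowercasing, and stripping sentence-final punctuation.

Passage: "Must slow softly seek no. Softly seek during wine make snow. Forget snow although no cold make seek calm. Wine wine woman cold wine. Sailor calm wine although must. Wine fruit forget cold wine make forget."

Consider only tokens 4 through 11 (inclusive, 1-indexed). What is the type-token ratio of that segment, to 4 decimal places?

0.8750

Segment tokens 4–11: seek, no, softly, seek, during, wine, make, snow
Segment N = 8, segment V = 7.
TTR = 7 / 8 = 0.8750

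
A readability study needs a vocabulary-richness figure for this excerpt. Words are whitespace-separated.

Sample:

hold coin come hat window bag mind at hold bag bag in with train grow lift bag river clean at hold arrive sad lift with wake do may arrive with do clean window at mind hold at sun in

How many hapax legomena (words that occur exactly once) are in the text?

Frequencies: hold:4, bag:4, at:4, with:3, window:2, mind:2, in:2, lift:2, clean:2, arrive:2, do:2, coin:1, come:1, hat:1, train:1, grow:1, river:1, sad:1, wake:1, may:1, … (1 more, each freq 1)
Hapax (freq=1): coin, come, grow, hat, may, river, sad, sun, train, wake

10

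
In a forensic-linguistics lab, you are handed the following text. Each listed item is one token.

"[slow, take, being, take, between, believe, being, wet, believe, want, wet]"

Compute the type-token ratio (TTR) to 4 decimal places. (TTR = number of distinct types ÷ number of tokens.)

N = 11 tokens, V = 7 types.
TTR = V / N = 7 / 11 = 0.6364

0.6364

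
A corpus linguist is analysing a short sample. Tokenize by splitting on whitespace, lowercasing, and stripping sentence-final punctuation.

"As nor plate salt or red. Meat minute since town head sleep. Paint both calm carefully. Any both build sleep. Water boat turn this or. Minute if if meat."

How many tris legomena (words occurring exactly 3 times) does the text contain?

0

Frequencies: or:2, meat:2, minute:2, sleep:2, both:2, if:2, as:1, nor:1, plate:1, salt:1, red:1, since:1, town:1, head:1, paint:1, calm:1, carefully:1, any:1, build:1, water:1, … (3 more, each freq 1)
Words with frequency 3: (none)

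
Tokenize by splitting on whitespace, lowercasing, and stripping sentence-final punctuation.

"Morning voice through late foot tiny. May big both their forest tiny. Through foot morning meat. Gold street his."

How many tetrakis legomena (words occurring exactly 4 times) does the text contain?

0

Frequencies: morning:2, through:2, foot:2, tiny:2, voice:1, late:1, may:1, big:1, both:1, their:1, forest:1, meat:1, gold:1, street:1, his:1
Words with frequency 4: (none)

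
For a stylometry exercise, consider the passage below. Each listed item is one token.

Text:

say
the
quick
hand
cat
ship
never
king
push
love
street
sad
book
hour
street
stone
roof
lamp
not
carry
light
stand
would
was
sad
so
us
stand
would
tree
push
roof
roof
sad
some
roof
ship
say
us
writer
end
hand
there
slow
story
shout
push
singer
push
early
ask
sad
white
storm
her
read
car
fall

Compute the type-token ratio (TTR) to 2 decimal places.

0.72

N = 58 tokens, V = 42 types.
TTR = V / N = 42 / 58 = 0.72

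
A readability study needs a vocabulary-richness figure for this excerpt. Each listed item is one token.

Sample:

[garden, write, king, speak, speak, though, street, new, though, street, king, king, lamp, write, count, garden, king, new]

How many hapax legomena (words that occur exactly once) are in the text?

2

Frequencies: king:4, garden:2, write:2, speak:2, though:2, street:2, new:2, lamp:1, count:1
Hapax (freq=1): count, lamp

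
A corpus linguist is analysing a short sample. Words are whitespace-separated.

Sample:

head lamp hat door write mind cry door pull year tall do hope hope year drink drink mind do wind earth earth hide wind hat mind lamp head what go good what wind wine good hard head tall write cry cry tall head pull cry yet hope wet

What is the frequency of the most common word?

Frequencies: head:4, cry:4, mind:3, tall:3, hope:3, wind:3, lamp:2, hat:2, door:2, write:2, pull:2, year:2, do:2, drink:2, earth:2, what:2, good:2, hide:1, go:1, wine:1, … (3 more, each freq 1)
Most common: 'head' with frequency 4.

4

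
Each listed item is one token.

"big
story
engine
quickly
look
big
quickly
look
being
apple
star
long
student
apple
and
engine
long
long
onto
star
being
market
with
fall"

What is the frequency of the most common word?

Frequencies: long:3, big:2, engine:2, quickly:2, look:2, being:2, apple:2, star:2, story:1, student:1, and:1, onto:1, market:1, with:1, fall:1
Most common: 'long' with frequency 3.

3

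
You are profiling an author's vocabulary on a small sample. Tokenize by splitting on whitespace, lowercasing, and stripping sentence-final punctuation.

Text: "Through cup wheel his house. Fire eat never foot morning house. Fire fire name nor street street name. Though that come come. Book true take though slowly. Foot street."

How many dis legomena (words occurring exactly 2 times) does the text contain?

5

Frequencies: fire:3, street:3, house:2, foot:2, name:2, though:2, come:2, through:1, cup:1, wheel:1, his:1, eat:1, never:1, morning:1, nor:1, that:1, book:1, true:1, take:1, slowly:1
Words with frequency 2: come, foot, house, name, though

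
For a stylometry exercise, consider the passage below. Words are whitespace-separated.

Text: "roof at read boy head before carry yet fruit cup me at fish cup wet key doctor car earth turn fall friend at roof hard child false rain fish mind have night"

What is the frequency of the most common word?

3

Frequencies: at:3, roof:2, cup:2, fish:2, read:1, boy:1, head:1, before:1, carry:1, yet:1, fruit:1, me:1, wet:1, key:1, doctor:1, car:1, earth:1, turn:1, fall:1, friend:1, … (7 more, each freq 1)
Most common: 'at' with frequency 3.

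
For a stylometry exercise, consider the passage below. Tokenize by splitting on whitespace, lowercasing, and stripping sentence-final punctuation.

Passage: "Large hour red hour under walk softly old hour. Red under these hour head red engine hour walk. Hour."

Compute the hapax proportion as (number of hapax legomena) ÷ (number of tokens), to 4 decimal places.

Frequencies: hour:6, red:3, under:2, walk:2, large:1, softly:1, old:1, these:1, head:1, engine:1
Hapax count = 6; token count = 19.
Ratio = 6 / 19 = 0.3158

0.3158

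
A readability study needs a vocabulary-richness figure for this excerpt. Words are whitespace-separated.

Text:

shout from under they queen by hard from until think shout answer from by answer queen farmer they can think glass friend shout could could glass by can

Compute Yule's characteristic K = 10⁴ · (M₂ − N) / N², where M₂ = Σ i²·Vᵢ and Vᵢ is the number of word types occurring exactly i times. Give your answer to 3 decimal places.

Frequencies: shout:3, from:3, by:3, they:2, queen:2, think:2, answer:2, can:2, glass:2, could:2, under:1, hard:1, until:1, farmer:1, friend:1
N = 28. Frequency spectrum: V_1=5, V_2=7, V_3=3
M₂ = 1²·5 + 2²·7 + 3²·3 = 60
K = 10000 × (60 − 28) / 28² = 408.163

408.163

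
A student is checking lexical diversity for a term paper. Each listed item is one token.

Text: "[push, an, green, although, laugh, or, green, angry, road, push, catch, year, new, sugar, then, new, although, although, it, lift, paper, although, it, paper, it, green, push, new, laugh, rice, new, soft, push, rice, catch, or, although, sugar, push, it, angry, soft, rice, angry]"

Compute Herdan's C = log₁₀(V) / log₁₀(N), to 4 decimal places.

N = 44, V = 18.
log₁₀(V) = 1.255273, log₁₀(N) = 1.643453
C = 1.255273 / 1.643453 = 0.7638

0.7638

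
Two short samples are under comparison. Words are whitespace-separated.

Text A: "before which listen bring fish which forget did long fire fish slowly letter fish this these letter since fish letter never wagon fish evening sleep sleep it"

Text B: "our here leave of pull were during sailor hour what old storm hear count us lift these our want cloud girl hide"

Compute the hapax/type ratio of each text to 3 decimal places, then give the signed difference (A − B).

A: hapax=15, V=19, ratio=0.789
B: hapax=20, V=21, ratio=0.952
Difference = 0.789 − 0.952 = -0.163

-0.163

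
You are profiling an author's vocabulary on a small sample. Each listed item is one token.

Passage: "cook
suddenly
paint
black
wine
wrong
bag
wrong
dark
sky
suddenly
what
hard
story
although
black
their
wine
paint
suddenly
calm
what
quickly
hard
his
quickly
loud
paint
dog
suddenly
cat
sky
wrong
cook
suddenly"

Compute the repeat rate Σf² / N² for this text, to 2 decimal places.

0.07

Frequencies: suddenly:5, paint:3, wrong:3, cook:2, black:2, wine:2, sky:2, what:2, hard:2, quickly:2, bag:1, dark:1, story:1, although:1, their:1, calm:1, his:1, loud:1, dog:1, cat:1
Σf² = 81; N² = 1225
Repeat rate = 81 / 1225 = 0.07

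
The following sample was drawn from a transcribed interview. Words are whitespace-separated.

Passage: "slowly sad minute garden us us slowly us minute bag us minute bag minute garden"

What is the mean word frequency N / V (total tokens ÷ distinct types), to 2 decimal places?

N = 15 tokens, V = 6 types.
Mean frequency = N / V = 15 / 6 = 2.50

2.50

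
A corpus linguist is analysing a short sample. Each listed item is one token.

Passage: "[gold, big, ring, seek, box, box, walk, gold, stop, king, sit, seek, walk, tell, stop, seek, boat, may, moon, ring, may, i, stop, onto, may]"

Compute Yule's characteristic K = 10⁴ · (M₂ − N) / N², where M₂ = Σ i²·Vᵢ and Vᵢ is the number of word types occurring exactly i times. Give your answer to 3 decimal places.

416.000

Frequencies: seek:3, stop:3, may:3, gold:2, ring:2, box:2, walk:2, big:1, king:1, sit:1, tell:1, boat:1, moon:1, i:1, onto:1
N = 25. Frequency spectrum: V_1=8, V_2=4, V_3=3
M₂ = 1²·8 + 2²·4 + 3²·3 = 51
K = 10000 × (51 − 25) / 25² = 416.000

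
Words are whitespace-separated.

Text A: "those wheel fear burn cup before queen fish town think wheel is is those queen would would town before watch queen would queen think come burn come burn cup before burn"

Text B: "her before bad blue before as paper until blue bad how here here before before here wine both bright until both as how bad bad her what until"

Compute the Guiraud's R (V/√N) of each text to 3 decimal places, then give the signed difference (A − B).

A: V=14, N=31, R=2.514
B: V=13, N=28, R=2.457
Difference = 2.514 − 2.457 = 0.057

0.057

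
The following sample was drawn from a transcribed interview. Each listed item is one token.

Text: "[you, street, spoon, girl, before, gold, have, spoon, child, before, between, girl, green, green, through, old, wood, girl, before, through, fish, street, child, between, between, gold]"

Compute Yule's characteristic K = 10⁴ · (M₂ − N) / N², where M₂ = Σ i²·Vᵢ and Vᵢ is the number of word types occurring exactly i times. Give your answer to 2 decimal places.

443.79

Frequencies: girl:3, before:3, between:3, street:2, spoon:2, gold:2, child:2, green:2, through:2, you:1, have:1, old:1, wood:1, fish:1
N = 26. Frequency spectrum: V_1=5, V_2=6, V_3=3
M₂ = 1²·5 + 2²·6 + 3²·3 = 56
K = 10000 × (56 − 26) / 26² = 443.79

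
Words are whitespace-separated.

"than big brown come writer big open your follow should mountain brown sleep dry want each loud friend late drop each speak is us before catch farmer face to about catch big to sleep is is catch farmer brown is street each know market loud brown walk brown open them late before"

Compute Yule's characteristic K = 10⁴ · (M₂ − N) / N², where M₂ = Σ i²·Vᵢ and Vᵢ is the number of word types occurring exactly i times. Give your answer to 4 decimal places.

236.6864

Frequencies: brown:5, is:4, big:3, each:3, catch:3, open:2, sleep:2, loud:2, late:2, before:2, farmer:2, to:2, than:1, come:1, writer:1, your:1, follow:1, should:1, mountain:1, dry:1, … (12 more, each freq 1)
N = 52. Frequency spectrum: V_1=20, V_2=7, V_3=3, V_4=1, V_5=1
M₂ = 1²·20 + 2²·7 + 3²·3 + 4²·1 + 5²·1 = 116
K = 10000 × (116 − 52) / 52² = 236.6864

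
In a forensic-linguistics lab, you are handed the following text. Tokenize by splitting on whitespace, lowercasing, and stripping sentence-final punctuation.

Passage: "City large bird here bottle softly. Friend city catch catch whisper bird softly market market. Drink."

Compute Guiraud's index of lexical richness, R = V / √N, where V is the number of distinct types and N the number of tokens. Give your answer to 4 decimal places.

N = 16, V = 11.
√N = 4.000000
R = 11 / 4.000000 = 2.7500

2.7500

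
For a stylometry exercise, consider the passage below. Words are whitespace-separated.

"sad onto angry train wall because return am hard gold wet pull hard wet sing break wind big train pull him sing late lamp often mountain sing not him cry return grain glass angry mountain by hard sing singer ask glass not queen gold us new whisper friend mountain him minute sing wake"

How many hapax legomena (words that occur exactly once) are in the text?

23

Frequencies: sing:5, hard:3, him:3, mountain:3, angry:2, train:2, return:2, gold:2, wet:2, pull:2, not:2, glass:2, sad:1, onto:1, wall:1, because:1, am:1, break:1, wind:1, big:1, … (15 more, each freq 1)
Hapax (freq=1): am, ask, because, big, break, by, cry, friend, grain, lamp, late, minute, new, often, onto, queen, sad, singer, us, wake, wall, whisper, wind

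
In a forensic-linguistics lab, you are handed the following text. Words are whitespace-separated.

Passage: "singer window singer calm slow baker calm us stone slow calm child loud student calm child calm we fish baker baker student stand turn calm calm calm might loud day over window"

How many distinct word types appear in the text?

Distinct types: {baker, calm, child, day, fish, loud, might, over, singer, slow, stand, stone, student, turn, us, we, window}
V = 17

17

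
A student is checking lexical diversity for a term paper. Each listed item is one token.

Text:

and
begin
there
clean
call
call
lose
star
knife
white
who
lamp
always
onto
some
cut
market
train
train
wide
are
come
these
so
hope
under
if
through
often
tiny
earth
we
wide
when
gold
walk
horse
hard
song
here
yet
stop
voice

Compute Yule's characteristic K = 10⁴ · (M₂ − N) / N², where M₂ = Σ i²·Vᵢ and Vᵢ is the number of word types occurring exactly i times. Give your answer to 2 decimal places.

Frequencies: call:2, train:2, wide:2, and:1, begin:1, there:1, clean:1, lose:1, star:1, knife:1, white:1, who:1, lamp:1, always:1, onto:1, some:1, cut:1, market:1, are:1, come:1, … (20 more, each freq 1)
N = 43. Frequency spectrum: V_1=37, V_2=3
M₂ = 1²·37 + 2²·3 = 49
K = 10000 × (49 − 43) / 43² = 32.45

32.45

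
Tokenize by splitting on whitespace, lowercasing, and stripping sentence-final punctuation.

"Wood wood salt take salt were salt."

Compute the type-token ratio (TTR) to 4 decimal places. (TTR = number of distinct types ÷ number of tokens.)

0.5714

N = 7 tokens, V = 4 types.
TTR = V / N = 4 / 7 = 0.5714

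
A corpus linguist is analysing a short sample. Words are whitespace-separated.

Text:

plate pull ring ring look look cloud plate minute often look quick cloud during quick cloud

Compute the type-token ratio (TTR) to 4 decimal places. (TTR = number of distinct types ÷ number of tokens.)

N = 16 tokens, V = 9 types.
TTR = V / N = 9 / 16 = 0.5625

0.5625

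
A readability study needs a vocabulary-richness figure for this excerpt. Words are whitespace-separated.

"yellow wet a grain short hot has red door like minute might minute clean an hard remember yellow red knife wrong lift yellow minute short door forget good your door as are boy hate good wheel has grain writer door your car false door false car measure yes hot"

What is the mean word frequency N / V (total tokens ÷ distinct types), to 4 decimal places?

1.5313

N = 49 tokens, V = 32 types.
Mean frequency = N / V = 49 / 32 = 1.5313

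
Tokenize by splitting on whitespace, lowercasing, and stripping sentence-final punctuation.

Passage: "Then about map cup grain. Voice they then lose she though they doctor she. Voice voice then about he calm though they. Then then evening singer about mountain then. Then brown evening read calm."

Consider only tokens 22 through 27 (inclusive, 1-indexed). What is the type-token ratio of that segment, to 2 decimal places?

0.83

Segment tokens 22–27: they, then, then, evening, singer, about
Segment N = 6, segment V = 5.
TTR = 5 / 6 = 0.83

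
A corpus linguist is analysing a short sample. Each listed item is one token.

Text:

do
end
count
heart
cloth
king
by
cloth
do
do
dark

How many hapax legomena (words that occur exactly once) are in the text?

Frequencies: do:3, cloth:2, end:1, count:1, heart:1, king:1, by:1, dark:1
Hapax (freq=1): by, count, dark, end, heart, king

6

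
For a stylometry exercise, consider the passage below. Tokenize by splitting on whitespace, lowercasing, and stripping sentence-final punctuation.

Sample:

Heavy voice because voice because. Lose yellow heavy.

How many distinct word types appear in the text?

5

Distinct types: {because, heavy, lose, voice, yellow}
V = 5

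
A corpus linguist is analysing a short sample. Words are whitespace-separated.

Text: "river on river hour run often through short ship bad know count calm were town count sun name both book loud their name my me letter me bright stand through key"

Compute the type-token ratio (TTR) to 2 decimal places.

N = 31 tokens, V = 26 types.
TTR = V / N = 26 / 31 = 0.84

0.84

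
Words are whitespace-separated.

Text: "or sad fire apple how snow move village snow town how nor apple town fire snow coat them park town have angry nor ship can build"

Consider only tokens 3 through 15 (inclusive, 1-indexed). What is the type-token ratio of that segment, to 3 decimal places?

0.615

Segment tokens 3–15: fire, apple, how, snow, move, village, snow, town, how, nor, apple, town, fire
Segment N = 13, segment V = 8.
TTR = 8 / 13 = 0.615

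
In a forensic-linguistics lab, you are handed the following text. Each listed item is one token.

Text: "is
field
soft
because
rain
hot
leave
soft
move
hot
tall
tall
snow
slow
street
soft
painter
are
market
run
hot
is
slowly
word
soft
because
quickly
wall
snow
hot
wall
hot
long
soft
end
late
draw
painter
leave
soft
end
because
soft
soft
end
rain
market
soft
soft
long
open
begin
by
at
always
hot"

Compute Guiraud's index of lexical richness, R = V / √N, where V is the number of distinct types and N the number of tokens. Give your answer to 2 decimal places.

3.88

N = 56, V = 29.
√N = 7.483315
R = 29 / 7.483315 = 3.88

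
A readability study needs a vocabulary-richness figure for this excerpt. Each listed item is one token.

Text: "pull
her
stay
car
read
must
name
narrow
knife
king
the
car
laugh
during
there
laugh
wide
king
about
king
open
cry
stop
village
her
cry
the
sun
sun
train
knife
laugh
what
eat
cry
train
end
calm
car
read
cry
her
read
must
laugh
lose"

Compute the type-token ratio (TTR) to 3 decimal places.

N = 46 tokens, V = 27 types.
TTR = V / N = 27 / 46 = 0.587

0.587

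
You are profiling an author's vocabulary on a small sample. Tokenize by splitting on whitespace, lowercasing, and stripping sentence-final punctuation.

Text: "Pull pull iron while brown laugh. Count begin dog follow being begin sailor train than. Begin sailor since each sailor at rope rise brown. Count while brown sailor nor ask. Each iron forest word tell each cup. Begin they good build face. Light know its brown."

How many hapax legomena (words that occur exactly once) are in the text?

Frequencies: brown:4, begin:4, sailor:4, each:3, pull:2, iron:2, while:2, count:2, laugh:1, dog:1, follow:1, being:1, train:1, than:1, since:1, at:1, rope:1, rise:1, nor:1, ask:1, … (11 more, each freq 1)
Hapax (freq=1): ask, at, being, build, cup, dog, face, follow, forest, good, its, know, laugh, light, nor, rise, rope, since, tell, than, they, train, word

23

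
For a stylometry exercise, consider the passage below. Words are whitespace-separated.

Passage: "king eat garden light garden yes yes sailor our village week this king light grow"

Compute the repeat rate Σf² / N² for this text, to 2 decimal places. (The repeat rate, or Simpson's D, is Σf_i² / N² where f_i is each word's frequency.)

0.10

Frequencies: king:2, garden:2, light:2, yes:2, eat:1, sailor:1, our:1, village:1, week:1, this:1, grow:1
Σf² = 23; N² = 225
Repeat rate = 23 / 225 = 0.10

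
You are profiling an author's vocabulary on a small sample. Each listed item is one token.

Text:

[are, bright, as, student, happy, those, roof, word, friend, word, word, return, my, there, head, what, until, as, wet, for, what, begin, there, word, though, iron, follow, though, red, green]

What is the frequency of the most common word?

Frequencies: word:4, as:2, there:2, what:2, though:2, are:1, bright:1, student:1, happy:1, those:1, roof:1, friend:1, return:1, my:1, head:1, until:1, wet:1, for:1, begin:1, iron:1, … (3 more, each freq 1)
Most common: 'word' with frequency 4.

4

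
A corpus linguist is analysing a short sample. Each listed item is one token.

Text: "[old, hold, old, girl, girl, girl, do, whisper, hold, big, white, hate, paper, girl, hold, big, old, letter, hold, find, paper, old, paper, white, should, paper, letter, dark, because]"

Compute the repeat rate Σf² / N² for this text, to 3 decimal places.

Frequencies: old:4, hold:4, girl:4, paper:4, big:2, white:2, letter:2, do:1, whisper:1, hate:1, find:1, should:1, dark:1, because:1
Σf² = 83; N² = 841
Repeat rate = 83 / 841 = 0.099

0.099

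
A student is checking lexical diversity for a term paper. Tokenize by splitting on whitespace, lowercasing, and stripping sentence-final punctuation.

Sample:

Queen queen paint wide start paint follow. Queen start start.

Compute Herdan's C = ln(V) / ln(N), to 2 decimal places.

N = 10, V = 5.
ln(V) = 1.609438, ln(N) = 2.302585
C = 1.609438 / 2.302585 = 0.70

0.70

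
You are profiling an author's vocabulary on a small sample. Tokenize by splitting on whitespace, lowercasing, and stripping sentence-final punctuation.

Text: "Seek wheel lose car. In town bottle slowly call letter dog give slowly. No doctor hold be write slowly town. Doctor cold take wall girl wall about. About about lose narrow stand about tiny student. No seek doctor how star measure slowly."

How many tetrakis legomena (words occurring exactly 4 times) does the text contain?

2

Frequencies: slowly:4, about:4, doctor:3, seek:2, lose:2, town:2, no:2, wall:2, wheel:1, car:1, in:1, bottle:1, call:1, letter:1, dog:1, give:1, hold:1, be:1, write:1, cold:1, … (9 more, each freq 1)
Words with frequency 4: about, slowly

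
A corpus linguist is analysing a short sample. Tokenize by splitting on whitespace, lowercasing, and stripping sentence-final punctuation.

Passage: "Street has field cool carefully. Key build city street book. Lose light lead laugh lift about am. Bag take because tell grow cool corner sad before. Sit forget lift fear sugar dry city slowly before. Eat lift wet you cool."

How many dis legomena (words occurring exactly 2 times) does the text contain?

Frequencies: cool:3, lift:3, street:2, city:2, before:2, has:1, field:1, carefully:1, key:1, build:1, book:1, lose:1, light:1, lead:1, laugh:1, about:1, am:1, bag:1, take:1, because:1, … (13 more, each freq 1)
Words with frequency 2: before, city, street

3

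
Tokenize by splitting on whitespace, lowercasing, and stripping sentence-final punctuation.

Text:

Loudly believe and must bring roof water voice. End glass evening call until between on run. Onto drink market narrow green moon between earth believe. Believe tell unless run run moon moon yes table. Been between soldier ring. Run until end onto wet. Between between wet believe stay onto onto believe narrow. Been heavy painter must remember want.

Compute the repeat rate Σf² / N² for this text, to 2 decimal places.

0.04

Frequencies: believe:5, between:5, run:4, onto:4, moon:3, must:2, end:2, until:2, narrow:2, been:2, wet:2, loudly:1, and:1, bring:1, roof:1, water:1, voice:1, glass:1, evening:1, call:1, … (16 more, each freq 1)
Σf² = 140; N² = 3364
Repeat rate = 140 / 3364 = 0.04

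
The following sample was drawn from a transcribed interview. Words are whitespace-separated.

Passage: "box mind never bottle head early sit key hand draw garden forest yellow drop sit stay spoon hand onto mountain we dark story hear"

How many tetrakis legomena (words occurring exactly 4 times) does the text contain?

Frequencies: sit:2, hand:2, box:1, mind:1, never:1, bottle:1, head:1, early:1, key:1, draw:1, garden:1, forest:1, yellow:1, drop:1, stay:1, spoon:1, onto:1, mountain:1, we:1, dark:1, … (2 more, each freq 1)
Words with frequency 4: (none)

0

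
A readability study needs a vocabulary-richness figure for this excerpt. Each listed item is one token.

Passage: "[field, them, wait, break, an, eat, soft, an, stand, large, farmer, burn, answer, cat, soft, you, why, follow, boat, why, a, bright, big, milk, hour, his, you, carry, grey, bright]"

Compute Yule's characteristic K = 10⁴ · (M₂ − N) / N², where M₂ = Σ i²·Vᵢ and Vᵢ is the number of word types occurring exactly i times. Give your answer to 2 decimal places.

111.11

Frequencies: an:2, soft:2, you:2, why:2, bright:2, field:1, them:1, wait:1, break:1, eat:1, stand:1, large:1, farmer:1, burn:1, answer:1, cat:1, follow:1, boat:1, a:1, big:1, … (5 more, each freq 1)
N = 30. Frequency spectrum: V_1=20, V_2=5
M₂ = 1²·20 + 2²·5 = 40
K = 10000 × (40 − 30) / 30² = 111.11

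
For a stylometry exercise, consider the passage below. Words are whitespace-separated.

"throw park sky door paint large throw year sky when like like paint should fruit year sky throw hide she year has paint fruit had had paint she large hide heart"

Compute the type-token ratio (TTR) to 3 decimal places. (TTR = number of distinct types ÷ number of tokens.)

N = 31 tokens, V = 16 types.
TTR = V / N = 16 / 31 = 0.516

0.516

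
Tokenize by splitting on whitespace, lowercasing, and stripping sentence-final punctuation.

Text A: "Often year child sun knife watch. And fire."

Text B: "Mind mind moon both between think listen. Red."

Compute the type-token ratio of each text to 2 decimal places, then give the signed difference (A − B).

0.12

TTR(A) = 8/8 = 1.00
TTR(B) = 7/8 = 0.88
Difference = 1.00 − 0.88 = 0.12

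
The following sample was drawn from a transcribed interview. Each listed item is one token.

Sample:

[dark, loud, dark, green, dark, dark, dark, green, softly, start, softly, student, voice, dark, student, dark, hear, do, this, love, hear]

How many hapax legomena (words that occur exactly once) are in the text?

6

Frequencies: dark:7, green:2, softly:2, student:2, hear:2, loud:1, start:1, voice:1, do:1, this:1, love:1
Hapax (freq=1): do, loud, love, start, this, voice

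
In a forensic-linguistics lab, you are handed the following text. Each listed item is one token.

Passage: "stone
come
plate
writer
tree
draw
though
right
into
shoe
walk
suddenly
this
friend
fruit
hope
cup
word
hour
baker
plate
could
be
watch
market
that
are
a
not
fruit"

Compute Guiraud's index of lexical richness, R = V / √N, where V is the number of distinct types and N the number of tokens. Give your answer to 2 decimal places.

5.11

N = 30, V = 28.
√N = 5.477226
R = 28 / 5.477226 = 5.11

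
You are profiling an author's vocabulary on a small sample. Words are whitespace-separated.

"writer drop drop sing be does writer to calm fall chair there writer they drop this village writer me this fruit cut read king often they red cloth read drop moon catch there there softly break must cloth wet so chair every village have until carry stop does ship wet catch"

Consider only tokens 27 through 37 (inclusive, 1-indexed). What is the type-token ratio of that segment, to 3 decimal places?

Segment tokens 27–37: red, cloth, read, drop, moon, catch, there, there, softly, break, must
Segment N = 11, segment V = 10.
TTR = 10 / 11 = 0.909

0.909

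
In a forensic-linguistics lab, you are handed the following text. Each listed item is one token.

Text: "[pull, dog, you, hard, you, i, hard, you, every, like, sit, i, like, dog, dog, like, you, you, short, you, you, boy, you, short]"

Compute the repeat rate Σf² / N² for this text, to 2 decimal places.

Frequencies: you:8, dog:3, like:3, hard:2, i:2, short:2, pull:1, every:1, sit:1, boy:1
Σf² = 98; N² = 576
Repeat rate = 98 / 576 = 0.17

0.17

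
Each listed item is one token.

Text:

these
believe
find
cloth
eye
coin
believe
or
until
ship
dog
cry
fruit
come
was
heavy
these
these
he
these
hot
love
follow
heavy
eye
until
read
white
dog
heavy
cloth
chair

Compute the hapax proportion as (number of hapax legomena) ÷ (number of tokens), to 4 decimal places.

0.4688

Frequencies: these:4, heavy:3, believe:2, cloth:2, eye:2, until:2, dog:2, find:1, coin:1, or:1, ship:1, cry:1, fruit:1, come:1, was:1, he:1, hot:1, love:1, follow:1, read:1, … (2 more, each freq 1)
Hapax count = 15; token count = 32.
Ratio = 15 / 32 = 0.4688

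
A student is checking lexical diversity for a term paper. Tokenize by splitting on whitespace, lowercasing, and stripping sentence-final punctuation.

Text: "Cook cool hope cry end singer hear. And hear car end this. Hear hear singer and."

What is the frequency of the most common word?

4

Frequencies: hear:4, end:2, singer:2, and:2, cook:1, cool:1, hope:1, cry:1, car:1, this:1
Most common: 'hear' with frequency 4.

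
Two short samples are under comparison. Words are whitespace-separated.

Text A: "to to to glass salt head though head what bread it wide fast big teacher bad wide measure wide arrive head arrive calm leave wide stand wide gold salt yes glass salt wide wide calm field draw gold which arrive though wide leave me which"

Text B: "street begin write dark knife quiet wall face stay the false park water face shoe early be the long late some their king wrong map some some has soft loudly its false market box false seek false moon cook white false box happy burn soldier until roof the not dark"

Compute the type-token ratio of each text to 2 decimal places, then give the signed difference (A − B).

-0.25

TTR(A) = 24/45 = 0.53
TTR(B) = 39/50 = 0.78
Difference = 0.53 − 0.78 = -0.25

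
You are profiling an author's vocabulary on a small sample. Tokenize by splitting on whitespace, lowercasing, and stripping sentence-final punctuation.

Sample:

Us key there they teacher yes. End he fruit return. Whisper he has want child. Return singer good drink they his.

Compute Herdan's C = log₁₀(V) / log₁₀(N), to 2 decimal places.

0.95

N = 21, V = 18.
log₁₀(V) = 1.255273, log₁₀(N) = 1.322219
C = 1.255273 / 1.322219 = 0.95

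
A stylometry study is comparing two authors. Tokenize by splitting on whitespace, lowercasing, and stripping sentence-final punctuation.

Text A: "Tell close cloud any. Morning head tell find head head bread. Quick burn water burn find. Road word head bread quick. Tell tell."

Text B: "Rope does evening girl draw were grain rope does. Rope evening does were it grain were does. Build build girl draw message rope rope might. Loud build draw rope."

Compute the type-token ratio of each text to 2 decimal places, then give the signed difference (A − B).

TTR(A) = 13/23 = 0.57
TTR(B) = 12/29 = 0.41
Difference = 0.57 − 0.41 = 0.16

0.16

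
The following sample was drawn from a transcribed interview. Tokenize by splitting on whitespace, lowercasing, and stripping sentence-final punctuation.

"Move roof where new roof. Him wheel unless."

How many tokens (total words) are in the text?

8

Tokens: move, roof, where, new, roof, him, wheel, unless
N = 8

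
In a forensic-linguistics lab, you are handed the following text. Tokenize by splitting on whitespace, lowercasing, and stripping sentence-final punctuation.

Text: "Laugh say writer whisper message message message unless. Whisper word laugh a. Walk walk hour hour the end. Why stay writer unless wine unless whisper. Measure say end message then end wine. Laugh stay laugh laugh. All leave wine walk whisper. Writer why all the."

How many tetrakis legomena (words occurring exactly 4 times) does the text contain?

2

Frequencies: laugh:5, whisper:4, message:4, writer:3, unless:3, walk:3, end:3, wine:3, say:2, hour:2, the:2, why:2, stay:2, all:2, word:1, a:1, measure:1, then:1, leave:1
Words with frequency 4: message, whisper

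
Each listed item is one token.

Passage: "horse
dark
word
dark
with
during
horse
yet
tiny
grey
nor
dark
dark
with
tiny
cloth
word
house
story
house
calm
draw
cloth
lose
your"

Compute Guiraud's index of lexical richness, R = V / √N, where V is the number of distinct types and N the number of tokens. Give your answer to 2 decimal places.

N = 25, V = 16.
√N = 5.000000
R = 16 / 5.000000 = 3.20

3.20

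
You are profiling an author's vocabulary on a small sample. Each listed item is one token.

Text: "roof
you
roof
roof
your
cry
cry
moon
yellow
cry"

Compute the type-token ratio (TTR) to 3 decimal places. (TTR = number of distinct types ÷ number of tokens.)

0.600

N = 10 tokens, V = 6 types.
TTR = V / N = 6 / 10 = 0.600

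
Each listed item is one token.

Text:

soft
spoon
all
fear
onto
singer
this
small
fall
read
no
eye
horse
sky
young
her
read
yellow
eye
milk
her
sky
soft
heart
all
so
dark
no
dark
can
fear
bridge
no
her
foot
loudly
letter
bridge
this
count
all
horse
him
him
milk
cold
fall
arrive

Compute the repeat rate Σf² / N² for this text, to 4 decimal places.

0.0391

Frequencies: all:3, no:3, her:3, soft:2, fear:2, this:2, fall:2, read:2, eye:2, horse:2, sky:2, milk:2, dark:2, bridge:2, him:2, spoon:1, onto:1, singer:1, small:1, young:1, … (10 more, each freq 1)
Σf² = 90; N² = 2304
Repeat rate = 90 / 2304 = 0.0391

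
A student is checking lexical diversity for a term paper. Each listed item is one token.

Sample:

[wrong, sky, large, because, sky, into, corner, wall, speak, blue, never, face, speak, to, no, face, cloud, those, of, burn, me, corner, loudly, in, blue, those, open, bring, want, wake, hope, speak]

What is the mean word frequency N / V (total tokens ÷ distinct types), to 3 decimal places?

N = 32 tokens, V = 25 types.
Mean frequency = N / V = 32 / 25 = 1.280

1.280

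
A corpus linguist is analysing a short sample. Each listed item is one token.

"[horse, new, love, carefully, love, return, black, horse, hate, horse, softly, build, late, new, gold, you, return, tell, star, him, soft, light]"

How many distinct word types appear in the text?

Distinct types: {black, build, carefully, gold, hate, him, horse, late, light, love, new, return, soft, softly, star, tell, you}
V = 17

17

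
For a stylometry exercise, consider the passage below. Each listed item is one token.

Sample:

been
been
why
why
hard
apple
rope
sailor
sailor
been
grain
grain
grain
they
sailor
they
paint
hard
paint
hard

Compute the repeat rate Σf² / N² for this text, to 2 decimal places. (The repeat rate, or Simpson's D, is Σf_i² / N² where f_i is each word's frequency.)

Frequencies: been:3, hard:3, sailor:3, grain:3, why:2, they:2, paint:2, apple:1, rope:1
Σf² = 50; N² = 400
Repeat rate = 50 / 400 = 0.13

0.13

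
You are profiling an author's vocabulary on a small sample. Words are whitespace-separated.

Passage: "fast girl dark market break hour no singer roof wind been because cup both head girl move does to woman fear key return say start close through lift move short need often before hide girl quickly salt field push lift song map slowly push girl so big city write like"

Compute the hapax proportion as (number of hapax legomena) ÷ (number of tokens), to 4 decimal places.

Frequencies: girl:4, move:2, lift:2, push:2, fast:1, dark:1, market:1, break:1, hour:1, no:1, singer:1, roof:1, wind:1, been:1, because:1, cup:1, both:1, head:1, does:1, to:1, … (24 more, each freq 1)
Hapax count = 40; token count = 50.
Ratio = 40 / 50 = 0.8000

0.8000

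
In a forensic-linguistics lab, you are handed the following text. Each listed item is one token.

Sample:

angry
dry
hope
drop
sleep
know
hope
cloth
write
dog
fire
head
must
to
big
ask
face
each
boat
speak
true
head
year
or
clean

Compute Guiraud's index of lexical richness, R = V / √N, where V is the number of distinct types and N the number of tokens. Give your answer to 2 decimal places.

4.60

N = 25, V = 23.
√N = 5.000000
R = 23 / 5.000000 = 4.60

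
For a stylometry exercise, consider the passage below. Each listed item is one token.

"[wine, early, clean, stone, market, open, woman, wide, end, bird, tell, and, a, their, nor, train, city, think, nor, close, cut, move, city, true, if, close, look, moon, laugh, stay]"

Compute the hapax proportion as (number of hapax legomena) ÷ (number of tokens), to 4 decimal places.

0.8000

Frequencies: nor:2, city:2, close:2, wine:1, early:1, clean:1, stone:1, market:1, open:1, woman:1, wide:1, end:1, bird:1, tell:1, and:1, a:1, their:1, train:1, think:1, cut:1, … (7 more, each freq 1)
Hapax count = 24; token count = 30.
Ratio = 24 / 30 = 0.8000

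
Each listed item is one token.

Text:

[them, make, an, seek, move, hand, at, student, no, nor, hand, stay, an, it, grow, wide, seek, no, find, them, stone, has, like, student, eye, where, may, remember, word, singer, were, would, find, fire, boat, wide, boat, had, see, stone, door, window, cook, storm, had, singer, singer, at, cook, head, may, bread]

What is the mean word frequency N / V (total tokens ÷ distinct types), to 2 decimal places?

N = 52 tokens, V = 36 types.
Mean frequency = N / V = 52 / 36 = 1.44

1.44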